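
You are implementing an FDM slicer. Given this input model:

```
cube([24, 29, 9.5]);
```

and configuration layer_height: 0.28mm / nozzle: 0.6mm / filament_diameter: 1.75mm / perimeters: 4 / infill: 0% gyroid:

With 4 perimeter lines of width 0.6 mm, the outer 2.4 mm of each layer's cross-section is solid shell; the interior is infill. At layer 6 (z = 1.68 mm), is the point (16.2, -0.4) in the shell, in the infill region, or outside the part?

outside

At z = 1.68 mm: the 24×29 cube contributes its full rectangle. Overall, the cross-section is a single solid region. The nearest boundary edge runs (0.00, 0.00)→(24.00, 0.00); distance from the point to it = 0.40 mm. The point is not inside any of the regions above, so it lies outside the cross-section (0.40 mm from the nearest boundary).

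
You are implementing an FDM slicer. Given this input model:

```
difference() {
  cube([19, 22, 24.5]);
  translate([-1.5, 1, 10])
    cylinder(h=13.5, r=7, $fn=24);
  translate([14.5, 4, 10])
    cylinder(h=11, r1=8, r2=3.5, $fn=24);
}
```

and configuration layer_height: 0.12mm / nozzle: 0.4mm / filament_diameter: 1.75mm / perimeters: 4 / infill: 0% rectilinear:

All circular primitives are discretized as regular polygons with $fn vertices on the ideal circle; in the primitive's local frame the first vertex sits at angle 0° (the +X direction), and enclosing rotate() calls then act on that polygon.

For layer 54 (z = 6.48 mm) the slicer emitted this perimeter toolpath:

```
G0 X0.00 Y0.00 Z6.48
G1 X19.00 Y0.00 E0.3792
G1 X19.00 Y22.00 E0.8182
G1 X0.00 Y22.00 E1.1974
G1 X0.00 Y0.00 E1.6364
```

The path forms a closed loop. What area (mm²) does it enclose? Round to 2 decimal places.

Apply the shoelace formula to the sequence of (X, Y) vertices; enclosed area = 418.00 mm².

418.00 mm²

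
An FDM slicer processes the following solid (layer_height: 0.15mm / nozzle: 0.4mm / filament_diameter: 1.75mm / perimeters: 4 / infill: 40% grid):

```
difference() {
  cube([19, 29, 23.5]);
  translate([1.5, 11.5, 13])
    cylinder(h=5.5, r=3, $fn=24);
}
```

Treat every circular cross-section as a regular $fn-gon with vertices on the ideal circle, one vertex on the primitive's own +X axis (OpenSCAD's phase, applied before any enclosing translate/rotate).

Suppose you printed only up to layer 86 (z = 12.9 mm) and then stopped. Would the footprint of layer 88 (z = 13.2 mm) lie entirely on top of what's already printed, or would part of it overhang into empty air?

entirely on top

Compare the two slices. At z = 12.9: the cube is present — its section is the full 19×29 rectangle (area 551.00 mm²); the cylinder at (1.5, 11.5) does not reach this height (z outside [13, 18.5]); Taking the first minus the rest: none of the subtracted shapes is present at this height, so the 19×29 cube is unchanged — area = 551.00 mm². At z = 13.2: the 19×29 cube contributes its full rectangle (area 551.00 mm²); the r=3 cylinder at (1.5, 11.5) gives a regular 24-gon of circumradius 3 (constant along its height) (area = (24/2)·3.000²·sin(360°/24) = 27.95 mm²); Subtracting the remaining from the first: starting from the 19×29 cube (551.00 mm²), the r=3 cylinder at (1.5, 11.5) partially overlaps it — only the 22.53 mm² overlap (of its 27.95 mm²) is removed, clipping the outline — area = 528.47 mm². Checking containment: the cross-section at z = 13.2 is a subset of the cross-section at z = 12.9.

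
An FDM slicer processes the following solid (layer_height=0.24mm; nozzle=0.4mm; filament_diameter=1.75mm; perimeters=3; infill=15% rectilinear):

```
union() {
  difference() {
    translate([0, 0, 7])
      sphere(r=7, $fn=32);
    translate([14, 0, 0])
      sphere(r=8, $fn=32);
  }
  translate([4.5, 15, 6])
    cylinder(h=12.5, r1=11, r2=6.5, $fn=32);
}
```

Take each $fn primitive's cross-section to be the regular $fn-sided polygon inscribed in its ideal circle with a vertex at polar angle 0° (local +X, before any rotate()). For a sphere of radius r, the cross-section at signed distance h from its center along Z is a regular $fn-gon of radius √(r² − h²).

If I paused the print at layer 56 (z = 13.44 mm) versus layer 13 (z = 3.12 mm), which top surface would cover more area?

layer 56 (z = 13.44 mm)

Layer 56 (z = 13.44): the r=7 sphere slices to a regular 32-gon of circumradius 2.743 (√(r²−h²) with h=6.44 from center) (area = (32/2)·2.743²·sin(360°/32) = 23.49 mm²); the sphere at (14, 0) is not intersected at this z (|z−center|=13.440 > r=8); Taking the first minus the rest: none of the subtracted shapes is present at this height, so the r=7 sphere is unchanged — area = 23.49 mm²; the cone at (4.5, 15) (r1=11→r2=6.5) has section circumradius 8.322 here — a regular 32-gon (area = (32/2)·8.322²·sin(360°/32) = 216.16 mm²); Merging all regions: the 2 present regions are separate (no shared area or edge), so areas and boundary lengths simply add and each stays a separate island — area = 239.65 mm². So its area = 239.65 mm². Layer 13 (z = 3.12): the sphere: section is a regular 32-gon, circumradius = √(r²−h²) = √(7²−3.88²) = 5.826 (area = (32/2)·5.826²·sin(360°/32) = 105.96 mm²); the r=8 sphere at (14, 0) slices to a regular 32-gon of circumradius 7.367 (√(r²−h²) with h=3.12 from center) (area = (32/2)·7.367²·sin(360°/32) = 169.39 mm²); Subtracting the remaining from the first: starting from the r=7 sphere (105.96 mm²), the r=8 sphere at (14, 0) misses the remaining region (no effect) — area = 105.96 mm²; the cone at (4.5, 15) does not reach this height (z outside [6, 18.5]); Combining (union): only the result so far is present, so the union is just that shape — area = 105.96 mm². So its area = 105.96 mm². Layer 56 is larger (239.65 vs 105.96 mm²).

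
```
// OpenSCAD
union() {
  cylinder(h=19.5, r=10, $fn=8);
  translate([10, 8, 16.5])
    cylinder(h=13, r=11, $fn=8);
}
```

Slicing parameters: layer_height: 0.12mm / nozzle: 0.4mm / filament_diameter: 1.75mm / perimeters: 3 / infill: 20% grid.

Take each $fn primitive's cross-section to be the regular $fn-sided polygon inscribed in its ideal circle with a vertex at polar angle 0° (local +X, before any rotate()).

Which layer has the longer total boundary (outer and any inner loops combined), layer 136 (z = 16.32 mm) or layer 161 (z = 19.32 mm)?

layer 161 (z = 19.32 mm)

Layer 136 (z = 16.32): the r=10 cylinder contributes a regular 8-gon of circumradius 10 (perimeter = 2·8·10.000·sin(180°/8) = 61.23 mm); the cylinder at (10, 8) does not reach this height (z outside [16.5, 29.5]); Merging all regions: only the r=10 cylinder is present, so the union is just that shape — boundary = 61.23 mm. So its perimeter = 61.23 mm. Layer 161 (z = 19.32): the r=10 cylinder contributes a regular 8-gon of circumradius 10 (perimeter = 2·8·10.000·sin(180°/8) = 61.23 mm); the cylinder at (10, 8): section is a regular 8-gon, circumradius r=11 (perimeter = 2·8·11.000·sin(180°/8) = 67.35 mm); Combining (union): the regions partially overlap (shared area 75.84 mm²), so the edge portions inside another operand are dropped and the merged outline is re-measured after clipping — boundary = 92.52 mm. So its perimeter = 92.52 mm. Layer 161 is larger (92.52 vs 61.23 mm).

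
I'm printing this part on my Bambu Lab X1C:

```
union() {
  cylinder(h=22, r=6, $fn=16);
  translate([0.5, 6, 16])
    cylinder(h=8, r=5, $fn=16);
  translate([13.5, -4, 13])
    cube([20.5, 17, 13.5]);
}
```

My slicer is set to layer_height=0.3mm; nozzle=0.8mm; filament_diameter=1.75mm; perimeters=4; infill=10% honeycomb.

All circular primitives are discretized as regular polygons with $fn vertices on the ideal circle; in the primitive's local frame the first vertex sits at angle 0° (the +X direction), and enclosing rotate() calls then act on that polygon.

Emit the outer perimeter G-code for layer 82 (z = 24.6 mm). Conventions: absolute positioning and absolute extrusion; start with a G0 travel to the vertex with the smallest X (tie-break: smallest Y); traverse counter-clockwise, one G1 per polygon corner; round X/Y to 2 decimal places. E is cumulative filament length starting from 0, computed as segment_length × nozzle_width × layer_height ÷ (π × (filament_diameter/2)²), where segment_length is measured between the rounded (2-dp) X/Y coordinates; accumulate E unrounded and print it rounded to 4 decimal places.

At z = 24.6 mm: the cylinder is not intersected at this z (z outside [0, 22]); the cylinder at (0.5, 6) does not reach this height (z outside [16, 24]); the 20.5×17 cube at (13.5, -4) contributes its full rectangle; Taking the union: only the 20.5×17 cube at (13.5, -4) is present, so the union is just that shape — 1 connected region. The outline is a single polygon with 4 vertices. Extrusion per mm of travel: 0.8 × 0.3 / (π × 0.875²) = 0.099780. Accumulating E over each segment gives final E = 7.4835.

G0 X13.50 Y-4.00 Z24.60
G1 X34.00 Y-4.00 E2.0455
G1 X34.00 Y13.00 E3.7418
G1 X13.50 Y13.00 E5.7873
G1 X13.50 Y-4.00 E7.4835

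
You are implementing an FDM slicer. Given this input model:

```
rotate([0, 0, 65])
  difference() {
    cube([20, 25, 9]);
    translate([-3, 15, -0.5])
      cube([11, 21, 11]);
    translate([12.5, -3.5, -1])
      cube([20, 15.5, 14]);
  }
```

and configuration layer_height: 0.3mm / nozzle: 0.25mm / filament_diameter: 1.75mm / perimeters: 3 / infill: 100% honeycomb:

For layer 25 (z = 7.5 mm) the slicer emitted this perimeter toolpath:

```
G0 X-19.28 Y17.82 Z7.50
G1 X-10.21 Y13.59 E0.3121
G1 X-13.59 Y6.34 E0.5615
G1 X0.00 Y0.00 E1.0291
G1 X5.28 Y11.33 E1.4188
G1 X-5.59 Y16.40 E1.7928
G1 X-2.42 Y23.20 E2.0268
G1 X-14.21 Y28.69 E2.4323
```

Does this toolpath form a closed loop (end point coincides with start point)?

no

Start point (G0): (-19.28, 17.82). End point (last G1): the path does not return to the start — open.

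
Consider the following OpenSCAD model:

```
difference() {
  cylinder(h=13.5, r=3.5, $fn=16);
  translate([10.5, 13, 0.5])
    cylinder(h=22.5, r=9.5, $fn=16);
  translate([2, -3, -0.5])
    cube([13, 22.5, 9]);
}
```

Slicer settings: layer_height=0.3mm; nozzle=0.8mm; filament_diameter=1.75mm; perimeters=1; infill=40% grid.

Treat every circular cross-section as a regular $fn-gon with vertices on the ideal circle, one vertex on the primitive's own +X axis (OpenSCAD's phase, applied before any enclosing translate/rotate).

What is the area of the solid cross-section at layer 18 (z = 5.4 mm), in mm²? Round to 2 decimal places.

At z = 5.4 mm: the r=3.5 cylinder contributes a regular 16-gon of circumradius 3.5 (area = (16/2)·3.500²·sin(360°/16) = 37.50 mm²); the cylinder at (10.5, 13): section is a regular 16-gon, circumradius r=9.5 (area = (16/2)·9.500²·sin(360°/16) = 276.30 mm²); the cube at (2, -3) is present — its section is the full 13×22.5 rectangle (area 292.50 mm²); Subtracting the remaining from the first: starting from the r=3.5 cylinder (37.50 mm²), the r=9.5 cylinder at (10.5, 13) misses the remaining region (no effect); the 13×22.5 cube at (2, -3) partially overlaps it — only the 5.75 mm² overlap (of its 292.50 mm²) is removed, clipping the outline — area = 31.75 mm². Overall, the cross-section is a single solid region. Net area = 31.75 mm².

31.75 mm²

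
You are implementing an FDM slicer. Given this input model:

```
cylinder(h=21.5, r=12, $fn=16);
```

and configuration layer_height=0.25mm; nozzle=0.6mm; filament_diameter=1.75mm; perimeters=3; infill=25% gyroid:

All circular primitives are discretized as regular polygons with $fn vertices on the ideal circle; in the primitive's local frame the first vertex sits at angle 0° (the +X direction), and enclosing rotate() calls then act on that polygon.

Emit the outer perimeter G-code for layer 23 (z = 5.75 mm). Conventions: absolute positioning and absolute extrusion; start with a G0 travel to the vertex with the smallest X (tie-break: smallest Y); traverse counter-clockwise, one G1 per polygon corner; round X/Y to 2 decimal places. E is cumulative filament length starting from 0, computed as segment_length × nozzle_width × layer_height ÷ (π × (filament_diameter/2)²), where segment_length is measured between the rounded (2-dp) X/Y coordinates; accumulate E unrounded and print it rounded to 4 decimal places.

G0 X-12.00 Y0.00 Z5.75
G1 X-11.09 Y-4.59 E0.2918
G1 X-8.49 Y-8.49 E0.5841
G1 X-4.59 Y-11.09 E0.8764
G1 X0.00 Y-12.00 E1.1682
G1 X4.59 Y-11.09 E1.4601
G1 X8.49 Y-8.49 E1.7524
G1 X11.09 Y-4.59 E2.0447
G1 X12.00 Y0.00 E2.3365
G1 X11.09 Y4.59 E2.6283
G1 X8.49 Y8.49 E2.9206
G1 X4.59 Y11.09 E3.2129
G1 X0.00 Y12.00 E3.5047
G1 X-4.59 Y11.09 E3.7966
G1 X-8.49 Y8.49 E4.0889
G1 X-11.09 Y4.59 E4.3812
G1 X-12.00 Y0.00 E4.6730

At z = 5.75 mm: the r=12 cylinder gives a regular 16-gon of circumradius 12 (constant along its height). The outline is a single polygon with 16 vertices. Extrusion per mm of travel: 0.6 × 0.25 / (π × 0.875²) = 0.062363. Accumulating E over each segment gives final E = 4.6730.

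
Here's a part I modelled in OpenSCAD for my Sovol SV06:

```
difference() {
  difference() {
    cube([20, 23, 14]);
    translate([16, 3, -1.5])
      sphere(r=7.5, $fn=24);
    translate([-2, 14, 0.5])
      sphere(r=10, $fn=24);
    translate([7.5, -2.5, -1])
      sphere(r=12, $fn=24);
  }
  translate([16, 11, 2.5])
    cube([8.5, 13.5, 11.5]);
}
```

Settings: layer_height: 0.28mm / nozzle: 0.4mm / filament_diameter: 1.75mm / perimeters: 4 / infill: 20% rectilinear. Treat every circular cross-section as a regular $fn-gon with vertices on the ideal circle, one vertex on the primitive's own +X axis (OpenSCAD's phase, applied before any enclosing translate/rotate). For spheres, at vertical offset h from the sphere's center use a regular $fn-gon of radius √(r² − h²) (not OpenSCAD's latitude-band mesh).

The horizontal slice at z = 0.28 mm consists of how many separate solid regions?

At z = 0.28 mm: the cube is present — its section is the full 20×23 rectangle; the r=7.5 sphere at (16, 3) slices to a regular 24-gon of circumradius 7.286 (√(r²−h²) with h=1.78 from center); the sphere at (-2, 14): section is a regular 24-gon, circumradius = √(r²−h²) = √(10²−0.22²) = 9.998; the r=12 sphere at (7.5, -2.5) slices to a regular 24-gon of circumradius 11.932 (√(r²−h²) with h=1.28 from center); Taking the first minus the rest: starting from the 20×23 cube, the r=7.5 sphere at (16, 3) partially overlaps it — only the 101.74 mm² overlap (of its 164.86 mm²) is removed, clipping the outline; the r=10 sphere at (-2, 14) partially overlaps it — only the 114.82 mm² overlap (of its 310.43 mm²) is removed, clipping the outline; the r=12 sphere at (7.5, -2.5) partially overlaps it — only the 65.55 mm² overlap (of its 442.15 mm²) is removed, clipping the outline — 1 connected region; the cube at (16, 11) does not reach this height (z outside [2.5, 14]); After the difference (first − rest): none of the subtracted shapes is present at this height, so that combined region is unchanged — 1 connected region. The result has 1 disconnected region.

1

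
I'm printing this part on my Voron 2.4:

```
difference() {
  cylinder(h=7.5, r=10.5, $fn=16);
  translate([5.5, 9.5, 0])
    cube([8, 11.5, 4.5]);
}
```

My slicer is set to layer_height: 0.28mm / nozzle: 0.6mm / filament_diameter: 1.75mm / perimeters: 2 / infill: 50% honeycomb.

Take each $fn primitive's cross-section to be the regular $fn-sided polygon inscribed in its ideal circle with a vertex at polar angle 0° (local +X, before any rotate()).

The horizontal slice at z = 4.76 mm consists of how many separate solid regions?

At z = 4.76 mm: the r=10.5 cylinder gives a regular 16-gon of circumradius 10.5 (constant along its height); the cube at (5.5, 9.5) does not reach this height (z outside [0, 4.5]); Subtracting the remaining from the first: none of the subtracted shapes is present at this height, so the r=10.5 cylinder is unchanged — 1 connected region. The result has 1 disconnected region.

1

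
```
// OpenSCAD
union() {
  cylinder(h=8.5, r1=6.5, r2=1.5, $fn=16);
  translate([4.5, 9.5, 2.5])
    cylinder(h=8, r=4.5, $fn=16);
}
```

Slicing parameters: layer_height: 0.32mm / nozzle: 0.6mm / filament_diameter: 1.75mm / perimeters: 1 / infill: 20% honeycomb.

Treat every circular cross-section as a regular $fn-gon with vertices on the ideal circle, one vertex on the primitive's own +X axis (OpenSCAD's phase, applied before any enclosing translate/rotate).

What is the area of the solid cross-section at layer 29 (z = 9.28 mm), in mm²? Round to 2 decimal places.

At z = 9.28 mm: the cone is absent (z outside [0, 8.5]); the cylinder at (4.5, 9.5): section is a regular 16-gon, circumradius r=4.5 (area = (16/2)·4.500²·sin(360°/16) = 61.99 mm²); Taking the union: only the r=4.5 cylinder at (4.5, 9.5) is present, so the union is just that shape — area = 61.99 mm². Overall, the cross-section is a single solid region. Net area = 61.99 mm².

61.99 mm²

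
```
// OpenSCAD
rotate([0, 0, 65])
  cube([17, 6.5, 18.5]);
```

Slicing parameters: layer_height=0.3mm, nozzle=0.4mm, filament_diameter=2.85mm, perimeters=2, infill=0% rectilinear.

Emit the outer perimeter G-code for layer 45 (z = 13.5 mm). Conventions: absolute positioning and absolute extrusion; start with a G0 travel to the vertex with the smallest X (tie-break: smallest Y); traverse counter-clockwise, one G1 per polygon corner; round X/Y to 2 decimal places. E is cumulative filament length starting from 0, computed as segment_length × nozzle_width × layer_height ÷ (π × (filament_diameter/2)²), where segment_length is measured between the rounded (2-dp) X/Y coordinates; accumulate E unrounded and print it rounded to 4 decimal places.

G0 X-5.89 Y2.75 Z13.50
G1 X0.00 Y0.00 E0.1223
G1 X7.18 Y15.41 E0.4421
G1 X1.29 Y18.15 E0.5643
G1 X-5.89 Y2.75 E0.8839

At z = 13.5 mm: the cube is present — its section is the full 17×6.5 rectangle; (whole slice rotated 65° about Z — lengths, areas and connectivity unchanged). The outline is a single polygon with 4 vertices. Extrusion per mm of travel: 0.4 × 0.3 / (π × 1.425²) = 0.018811. Accumulating E over each segment gives final E = 0.8839.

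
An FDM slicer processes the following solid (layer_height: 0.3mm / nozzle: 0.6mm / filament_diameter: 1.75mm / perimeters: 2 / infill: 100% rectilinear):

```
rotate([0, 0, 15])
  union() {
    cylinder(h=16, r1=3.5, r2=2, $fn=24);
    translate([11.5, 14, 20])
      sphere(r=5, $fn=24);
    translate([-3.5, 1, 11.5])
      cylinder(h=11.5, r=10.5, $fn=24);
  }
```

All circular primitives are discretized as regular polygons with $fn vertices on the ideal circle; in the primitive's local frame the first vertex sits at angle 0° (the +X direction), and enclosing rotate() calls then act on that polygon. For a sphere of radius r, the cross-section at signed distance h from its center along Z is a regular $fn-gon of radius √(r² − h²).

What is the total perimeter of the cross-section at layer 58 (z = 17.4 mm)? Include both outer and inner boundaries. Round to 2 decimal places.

92.54 mm

At z = 17.4 mm: the cone does not reach this height (z outside [0, 16]); the r=5 sphere at (11.5, 14) contributes a regular 24-gon of circumradius √(5²−2.6²) = 4.271 (perimeter = 2·24·4.271·sin(180°/24) = 26.76 mm); the r=10.5 cylinder at (-3.5, 1) contributes a regular 24-gon of circumradius 10.5 (perimeter = 2·24·10.500·sin(180°/24) = 65.79 mm); Taking the union: the 2 present regions are separate (no shared area or edge), so areas and boundary lengths simply add and each stays a separate island — boundary = 92.54 mm; (whole slice rotated 15° about Z — lengths, areas and connectivity unchanged). Overall, the cross-section has 2 separate islands. Total boundary length (outer) = 92.54 mm.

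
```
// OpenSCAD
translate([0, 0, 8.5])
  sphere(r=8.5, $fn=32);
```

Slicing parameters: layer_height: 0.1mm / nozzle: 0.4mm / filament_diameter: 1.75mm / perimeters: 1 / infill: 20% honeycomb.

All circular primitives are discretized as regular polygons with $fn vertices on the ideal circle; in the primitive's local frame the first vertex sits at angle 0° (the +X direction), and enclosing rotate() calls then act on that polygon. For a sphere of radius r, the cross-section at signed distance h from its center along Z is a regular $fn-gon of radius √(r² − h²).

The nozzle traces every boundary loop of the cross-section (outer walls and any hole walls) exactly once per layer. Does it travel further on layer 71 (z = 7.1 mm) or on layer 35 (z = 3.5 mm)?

layer 71 (z = 7.1 mm)

Layer 71 (z = 7.1): the r=8.5 sphere slices to a regular 32-gon of circumradius 8.384 (√(r²−h²) with h=1.4 from center) (perimeter = 2·32·8.384·sin(180°/32) = 52.59 mm). So its perimeter = 52.59 mm. Layer 35 (z = 3.5): the r=8.5 sphere contributes a regular 32-gon of circumradius √(8.5²−5²) = 6.874 (perimeter = 2·32·6.874·sin(180°/32) = 43.12 mm). So its perimeter = 43.12 mm. Layer 71 is larger (52.59 vs 43.12 mm).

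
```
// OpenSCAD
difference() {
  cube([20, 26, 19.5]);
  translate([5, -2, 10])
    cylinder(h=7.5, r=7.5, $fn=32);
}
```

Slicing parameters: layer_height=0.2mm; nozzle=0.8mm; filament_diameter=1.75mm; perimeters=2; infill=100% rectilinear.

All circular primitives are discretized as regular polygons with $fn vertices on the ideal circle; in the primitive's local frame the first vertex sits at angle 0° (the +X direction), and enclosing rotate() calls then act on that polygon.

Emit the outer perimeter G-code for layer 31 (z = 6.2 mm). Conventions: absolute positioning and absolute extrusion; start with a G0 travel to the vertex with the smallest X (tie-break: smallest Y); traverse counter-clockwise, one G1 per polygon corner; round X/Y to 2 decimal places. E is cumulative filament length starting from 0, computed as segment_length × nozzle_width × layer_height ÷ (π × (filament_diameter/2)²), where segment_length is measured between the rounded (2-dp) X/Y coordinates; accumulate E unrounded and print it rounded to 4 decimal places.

At z = 6.2 mm: the 20×26 cube contributes its full rectangle; the cylinder at (5, -2) does not reach this height (z outside [10, 17.5]); Subtracting the remaining from the first: none of the subtracted shapes is present at this height, so the 20×26 cube is unchanged — 1 connected region. The outline is a single polygon with 4 vertices. Extrusion per mm of travel: 0.8 × 0.2 / (π × 0.875²) = 0.066520. Accumulating E over each segment gives final E = 6.1199.

G0 X0.00 Y0.00 Z6.20
G1 X20.00 Y0.00 E1.3304
G1 X20.00 Y26.00 E3.0599
G1 X0.00 Y26.00 E4.3903
G1 X0.00 Y0.00 E6.1199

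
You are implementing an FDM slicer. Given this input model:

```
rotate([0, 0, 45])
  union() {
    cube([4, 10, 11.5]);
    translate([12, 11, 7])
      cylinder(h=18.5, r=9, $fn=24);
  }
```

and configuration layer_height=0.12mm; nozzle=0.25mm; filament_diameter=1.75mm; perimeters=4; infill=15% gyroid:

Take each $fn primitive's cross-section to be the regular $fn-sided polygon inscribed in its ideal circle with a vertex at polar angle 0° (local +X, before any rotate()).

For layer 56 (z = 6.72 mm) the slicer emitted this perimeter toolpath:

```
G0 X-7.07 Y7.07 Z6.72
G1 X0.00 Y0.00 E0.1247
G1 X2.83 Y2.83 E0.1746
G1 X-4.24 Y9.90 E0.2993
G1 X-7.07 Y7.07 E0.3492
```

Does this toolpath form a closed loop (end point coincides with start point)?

yes

Start point (G0): (-7.07, 7.07). End point (last G1): the path returns to the start — closed.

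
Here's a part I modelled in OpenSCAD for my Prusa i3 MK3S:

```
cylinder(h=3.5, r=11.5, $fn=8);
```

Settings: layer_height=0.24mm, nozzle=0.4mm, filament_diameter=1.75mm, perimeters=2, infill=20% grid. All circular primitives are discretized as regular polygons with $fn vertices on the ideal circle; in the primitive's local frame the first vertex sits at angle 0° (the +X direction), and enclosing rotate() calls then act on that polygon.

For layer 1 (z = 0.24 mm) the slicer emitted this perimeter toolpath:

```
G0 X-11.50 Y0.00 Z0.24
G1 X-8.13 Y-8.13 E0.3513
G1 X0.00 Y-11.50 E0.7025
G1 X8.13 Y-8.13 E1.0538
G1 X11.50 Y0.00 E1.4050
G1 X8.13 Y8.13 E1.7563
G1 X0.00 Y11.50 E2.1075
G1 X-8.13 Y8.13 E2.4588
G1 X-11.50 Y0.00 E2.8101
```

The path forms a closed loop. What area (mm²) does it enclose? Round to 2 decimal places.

Apply the shoelace formula to the sequence of (X, Y) vertices; enclosed area = 373.98 mm².

373.98 mm²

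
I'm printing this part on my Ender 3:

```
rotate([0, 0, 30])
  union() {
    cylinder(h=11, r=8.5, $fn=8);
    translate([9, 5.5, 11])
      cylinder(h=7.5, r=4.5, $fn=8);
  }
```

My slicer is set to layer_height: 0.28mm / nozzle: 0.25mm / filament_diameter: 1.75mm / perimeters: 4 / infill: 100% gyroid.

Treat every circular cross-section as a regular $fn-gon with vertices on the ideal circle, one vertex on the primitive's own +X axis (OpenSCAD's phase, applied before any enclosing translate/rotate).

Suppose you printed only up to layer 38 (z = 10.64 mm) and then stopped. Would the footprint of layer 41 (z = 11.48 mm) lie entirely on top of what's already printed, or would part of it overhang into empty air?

Compare the two slices. At z = 10.64: the cylinder: section is a regular 8-gon, circumradius r=8.5 (area = (8/2)·8.500²·sin(360°/8) = 204.35 mm²); the cylinder at (9, 5.5) is not intersected at this z (z outside [11, 18.5]); Merging all regions: only the r=8.5 cylinder is present, so the union is just that shape — area = 204.35 mm²; (rotated 30° about Z; rotation is an isometry so areas/perimeters/island counts are preserved). At z = 11.48: the cylinder is absent (z outside [0, 11]); the cylinder at (9, 5.5): section is a regular 8-gon, circumradius r=4.5 (area = (8/2)·4.500²·sin(360°/8) = 57.28 mm²); Merging all regions: only the r=4.5 cylinder at (9, 5.5) is present, so the union is just that shape — area = 57.28 mm²; (rotated 30° about Z; rotation is an isometry so areas/perimeters/island counts are preserved). Checking containment: at z = 11.48 the cross-section extends beyond the z = 10.64 cross-section by about 49.99 mm².

part overhangs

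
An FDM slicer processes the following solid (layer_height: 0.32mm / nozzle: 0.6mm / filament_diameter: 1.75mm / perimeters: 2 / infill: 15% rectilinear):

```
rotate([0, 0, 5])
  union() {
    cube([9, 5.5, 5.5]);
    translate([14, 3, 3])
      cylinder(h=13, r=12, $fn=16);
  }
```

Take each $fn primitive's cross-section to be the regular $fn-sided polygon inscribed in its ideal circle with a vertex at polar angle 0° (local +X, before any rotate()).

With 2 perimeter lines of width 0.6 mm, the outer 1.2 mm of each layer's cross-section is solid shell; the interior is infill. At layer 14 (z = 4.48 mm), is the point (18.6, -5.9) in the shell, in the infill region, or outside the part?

shell

At z = 4.48 mm: the cube is present — its section is the full 9×5.5 rectangle; the r=12 cylinder at (14, 3) gives a regular 16-gon of circumradius 12 (constant along its height); Merging all regions: the regions partially overlap (shared area 36.98 mm²), so overlapping operands fuse into one piece — 1 connected region; (rotated 5° about Z; rotation is an isometry so areas/perimeters/island counts are preserved). Overall, the cross-section is a single solid region. Undo the 5° rotation: the query point maps to (18.015, -7.499) in the un-rotated model frame. The nearest boundary edge runs (18.59, -8.09)→(14.00, -9.00); distance from the point to it = 0.69 mm. The point is inside the cross-section, 0.69 mm from the nearest boundary — within the 1.2 mm shell band (2 × 0.6).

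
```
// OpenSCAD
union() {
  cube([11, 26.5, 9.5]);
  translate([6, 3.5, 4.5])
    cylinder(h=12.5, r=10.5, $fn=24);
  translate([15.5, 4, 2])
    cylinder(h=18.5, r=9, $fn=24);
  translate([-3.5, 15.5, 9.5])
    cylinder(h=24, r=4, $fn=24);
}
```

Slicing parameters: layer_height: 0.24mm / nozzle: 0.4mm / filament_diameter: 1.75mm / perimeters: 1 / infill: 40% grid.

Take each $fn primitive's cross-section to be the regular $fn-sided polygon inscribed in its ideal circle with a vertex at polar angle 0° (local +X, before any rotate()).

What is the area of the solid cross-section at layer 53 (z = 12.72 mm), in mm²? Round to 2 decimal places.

At z = 12.72 mm: the cube is not intersected at this z (z outside [0, 9.5]); the r=10.5 cylinder at (6, 3.5) contributes a regular 24-gon of circumradius 10.5 (area = (24/2)·10.500²·sin(360°/24) = 342.42 mm²); the r=9 cylinder at (15.5, 4) gives a regular 24-gon of circumradius 9 (constant along its height) (area = (24/2)·9.000²·sin(360°/24) = 251.57 mm²); the r=4 cylinder at (-3.5, 15.5) contributes a regular 24-gon of circumradius 4 (area = (24/2)·4.000²·sin(360°/24) = 49.69 mm²); Combining (union): the regions partially overlap — summed areas 643.68 mm² minus the doubly-counted overlap 117.68 mm² gives 526.00 mm² — area = 526.00 mm². Overall, the cross-section has 2 separate islands. Net area = 526.00 mm².

526.00 mm²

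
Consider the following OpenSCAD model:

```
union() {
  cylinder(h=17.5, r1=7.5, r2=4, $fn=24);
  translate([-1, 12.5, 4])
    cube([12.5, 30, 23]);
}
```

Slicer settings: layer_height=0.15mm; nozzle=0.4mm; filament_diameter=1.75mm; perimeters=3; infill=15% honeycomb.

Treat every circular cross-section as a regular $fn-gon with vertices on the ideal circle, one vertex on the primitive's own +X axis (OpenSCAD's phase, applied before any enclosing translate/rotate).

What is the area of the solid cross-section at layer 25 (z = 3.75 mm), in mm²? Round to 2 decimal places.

141.51 mm²

At z = 3.75 mm: the cone contributes a regular 24-gon of circumradius 6.750 (interpolated between r1=7.5 and r2=4 at t=0.214) (area = (24/2)·6.750²·sin(360°/24) = 141.51 mm²); the cube at (-1, 12.5) is not intersected at this z (z outside [4, 27]); Combining (union): only the cone is present, so the union is just that shape — area = 141.51 mm². Overall, the cross-section is a single solid region. Net area = 141.51 mm².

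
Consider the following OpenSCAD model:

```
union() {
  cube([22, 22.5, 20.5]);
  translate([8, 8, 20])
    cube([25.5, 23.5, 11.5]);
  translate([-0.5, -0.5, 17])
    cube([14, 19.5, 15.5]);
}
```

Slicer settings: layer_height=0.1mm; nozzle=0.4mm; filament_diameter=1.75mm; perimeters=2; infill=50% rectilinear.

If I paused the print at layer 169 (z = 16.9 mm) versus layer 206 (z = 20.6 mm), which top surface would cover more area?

Layer 169 (z = 16.9): the cube (footprint 22×22.5) is included at this height (area 495.00 mm²); the cube at (8, 8) is absent (z outside [20, 31.5]); the cube at (-0.5, -0.5) does not reach this height (z outside [17, 32.5]); Combining (union): only the 22×22.5 cube is present, so the union is just that shape — area = 495.00 mm². So its area = 495.00 mm². Layer 206 (z = 20.6): the cube is not intersected at this z (z outside [0, 20.5]); the cube at (8, 8) is present — its section is the full 25.5×23.5 rectangle (area 599.25 mm²); the 14×19.5 cube at (-0.5, -0.5) contributes its full rectangle (area 273.00 mm²); Combining (union): the regions partially overlap — summed areas 872.25 mm² minus the doubly-counted overlap 60.50 mm² gives 811.75 mm² — area = 811.75 mm². So its area = 811.75 mm². Layer 206 is larger (811.75 vs 495.00 mm²).

layer 206 (z = 20.6 mm)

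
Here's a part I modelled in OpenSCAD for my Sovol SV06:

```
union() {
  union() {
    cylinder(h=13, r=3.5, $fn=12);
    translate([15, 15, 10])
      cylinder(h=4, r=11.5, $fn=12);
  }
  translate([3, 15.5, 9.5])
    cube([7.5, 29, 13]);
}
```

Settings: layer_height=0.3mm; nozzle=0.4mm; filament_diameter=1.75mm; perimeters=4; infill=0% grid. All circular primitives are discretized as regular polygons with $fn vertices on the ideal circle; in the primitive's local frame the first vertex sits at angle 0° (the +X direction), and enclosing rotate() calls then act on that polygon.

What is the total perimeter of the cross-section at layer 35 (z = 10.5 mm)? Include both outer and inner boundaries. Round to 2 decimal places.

136.83 mm

At z = 10.5 mm: the r=3.5 cylinder gives a regular 12-gon of circumradius 3.5 (constant along its height) (perimeter = 2·12·3.500·sin(180°/12) = 21.74 mm); the cylinder at (15, 15): section is a regular 12-gon, circumradius r=11.5 (perimeter = 2·12·11.500·sin(180°/12) = 71.43 mm); Merging all regions: the 2 present regions are separate (no shared area or edge), so areas and boundary lengths simply add and each stays a separate island — boundary = 93.17 mm; the cube at (3, 15.5) is present — its section is the full 7.5×29 rectangle (perimeter 73.00 mm); Combining (union): the regions partially overlap (shared area 46.68 mm²), so the edge portions inside another operand are dropped and the merged outline is re-measured after clipping — boundary = 136.83 mm. Overall, the cross-section has 2 separate islands. Total boundary length (outer) = 136.83 mm.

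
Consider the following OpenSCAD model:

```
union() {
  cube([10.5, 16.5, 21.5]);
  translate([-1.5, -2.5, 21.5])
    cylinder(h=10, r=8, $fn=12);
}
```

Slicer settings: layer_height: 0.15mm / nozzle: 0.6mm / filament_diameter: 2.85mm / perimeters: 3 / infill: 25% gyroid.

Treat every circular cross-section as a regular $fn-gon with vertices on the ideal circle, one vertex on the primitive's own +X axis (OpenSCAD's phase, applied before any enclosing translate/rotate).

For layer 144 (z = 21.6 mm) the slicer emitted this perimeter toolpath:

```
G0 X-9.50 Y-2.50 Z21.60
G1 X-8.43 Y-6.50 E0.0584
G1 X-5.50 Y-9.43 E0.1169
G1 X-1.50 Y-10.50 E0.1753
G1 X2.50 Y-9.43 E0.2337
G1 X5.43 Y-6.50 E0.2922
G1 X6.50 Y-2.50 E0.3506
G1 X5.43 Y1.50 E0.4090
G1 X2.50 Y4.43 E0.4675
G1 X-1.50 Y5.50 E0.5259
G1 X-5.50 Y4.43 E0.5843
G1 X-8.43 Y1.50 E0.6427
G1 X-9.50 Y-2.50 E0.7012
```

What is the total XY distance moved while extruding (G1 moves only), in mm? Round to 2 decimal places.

49.70 mm

Sum the Euclidean lengths of each G1 segment: total = 49.70 mm.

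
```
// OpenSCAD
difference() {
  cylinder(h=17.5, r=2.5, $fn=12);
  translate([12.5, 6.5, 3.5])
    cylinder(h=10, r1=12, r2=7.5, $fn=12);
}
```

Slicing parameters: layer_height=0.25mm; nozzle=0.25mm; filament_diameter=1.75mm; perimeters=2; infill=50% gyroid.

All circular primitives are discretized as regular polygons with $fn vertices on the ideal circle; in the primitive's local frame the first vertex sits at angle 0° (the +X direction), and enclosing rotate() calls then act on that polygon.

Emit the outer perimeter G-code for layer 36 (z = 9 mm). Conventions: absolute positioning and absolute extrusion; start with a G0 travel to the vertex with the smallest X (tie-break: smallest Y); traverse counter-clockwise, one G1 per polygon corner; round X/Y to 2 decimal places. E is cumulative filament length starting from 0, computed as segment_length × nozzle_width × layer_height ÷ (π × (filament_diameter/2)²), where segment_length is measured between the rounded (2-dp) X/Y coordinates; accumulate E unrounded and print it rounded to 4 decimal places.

G0 X-2.50 Y0.00 Z9.00
G1 X-2.17 Y-1.25 E0.0336
G1 X-1.25 Y-2.17 E0.0674
G1 X0.00 Y-2.50 E0.1010
G1 X1.25 Y-2.17 E0.1346
G1 X2.17 Y-1.25 E0.1684
G1 X2.50 Y0.00 E0.2020
G1 X2.17 Y1.25 E0.2356
G1 X1.25 Y2.17 E0.2694
G1 X0.00 Y2.50 E0.3030
G1 X-1.25 Y2.17 E0.3366
G1 X-2.17 Y1.25 E0.3704
G1 X-2.50 Y0.00 E0.4040

At z = 9 mm: the r=2.5 cylinder gives a regular 12-gon of circumradius 2.5 (constant along its height); the cone at (12.5, 6.5) (r1=12→r2=7.5) has section circumradius 9.525 here — a regular 12-gon; After the difference (first − rest): starting from the r=2.5 cylinder, the cone at (12.5, 6.5) misses the remaining region (no effect) — 1 connected region. The outline is a single polygon with 12 vertices. Extrusion per mm of travel: 0.25 × 0.25 / (π × 0.875²) = 0.025984. Accumulating E over each segment gives final E = 0.4040.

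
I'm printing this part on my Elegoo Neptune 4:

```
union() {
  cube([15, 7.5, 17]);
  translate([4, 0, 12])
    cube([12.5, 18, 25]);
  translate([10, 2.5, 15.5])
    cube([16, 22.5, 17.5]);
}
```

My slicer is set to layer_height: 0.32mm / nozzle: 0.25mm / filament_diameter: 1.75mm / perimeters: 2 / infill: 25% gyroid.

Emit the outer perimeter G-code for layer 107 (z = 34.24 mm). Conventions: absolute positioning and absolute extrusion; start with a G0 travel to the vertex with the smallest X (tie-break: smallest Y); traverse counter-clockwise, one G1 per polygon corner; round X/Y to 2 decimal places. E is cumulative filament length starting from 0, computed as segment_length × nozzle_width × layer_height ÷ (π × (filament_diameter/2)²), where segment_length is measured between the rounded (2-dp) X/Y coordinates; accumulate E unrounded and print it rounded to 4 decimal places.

At z = 34.24 mm: the cube does not reach this height (z outside [0, 17]); the cube at (4, 0) is present — its section is the full 12.5×18 rectangle; the cube at (10, 2.5) is not intersected at this z (z outside [15.5, 33]); Merging all regions: only the 12.5×18 cube at (4, 0) is present, so the union is just that shape — 1 connected region. The outline is a single polygon with 4 vertices. Extrusion per mm of travel: 0.25 × 0.32 / (π × 0.875²) = 0.033260. Accumulating E over each segment gives final E = 2.0289.

G0 X4.00 Y0.00 Z34.24
G1 X16.50 Y0.00 E0.4158
G1 X16.50 Y18.00 E1.0144
G1 X4.00 Y18.00 E1.4302
G1 X4.00 Y0.00 E2.0289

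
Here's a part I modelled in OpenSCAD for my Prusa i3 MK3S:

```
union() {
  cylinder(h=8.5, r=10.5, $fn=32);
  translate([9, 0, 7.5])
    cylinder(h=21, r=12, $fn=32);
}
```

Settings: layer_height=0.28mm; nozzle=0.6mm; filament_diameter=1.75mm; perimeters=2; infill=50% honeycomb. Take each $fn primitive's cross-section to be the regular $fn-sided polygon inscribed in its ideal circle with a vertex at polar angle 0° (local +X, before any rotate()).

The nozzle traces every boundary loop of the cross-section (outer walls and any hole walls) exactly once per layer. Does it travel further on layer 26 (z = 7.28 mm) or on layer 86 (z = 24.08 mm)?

layer 86 (z = 24.08 mm)

Layer 26 (z = 7.28): the r=10.5 cylinder contributes a regular 32-gon of circumradius 10.5 (perimeter = 2·32·10.500·sin(180°/32) = 65.87 mm); the cylinder at (9, 0) is not intersected at this z (z outside [7.5, 28.5]); Combining (union): only the r=10.5 cylinder is present, so the union is just that shape — boundary = 65.87 mm. So its perimeter = 65.87 mm. Layer 86 (z = 24.08): the cylinder is absent (z outside [0, 8.5]); the r=12 cylinder at (9, 0) contributes a regular 32-gon of circumradius 12 (perimeter = 2·32·12.000·sin(180°/32) = 75.28 mm); Merging all regions: only the r=12 cylinder at (9, 0) is present, so the union is just that shape — boundary = 75.28 mm. So its perimeter = 75.28 mm. Layer 86 is larger (75.28 vs 65.87 mm).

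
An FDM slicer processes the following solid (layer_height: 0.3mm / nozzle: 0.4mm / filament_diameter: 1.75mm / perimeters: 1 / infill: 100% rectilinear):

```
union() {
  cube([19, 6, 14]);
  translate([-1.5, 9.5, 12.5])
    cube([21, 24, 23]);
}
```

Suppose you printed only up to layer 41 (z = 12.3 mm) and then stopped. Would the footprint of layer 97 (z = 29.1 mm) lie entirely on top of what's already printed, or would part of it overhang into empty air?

part overhangs

Compare the two slices. At z = 12.3: the cube (footprint 19×6) is included at this height (area 114.00 mm²); the cube at (-1.5, 9.5) is not intersected at this z (z outside [12.5, 35.5]); Combining (union): only the 19×6 cube is present, so the union is just that shape — area = 114.00 mm². At z = 29.1: the cube does not reach this height (z outside [0, 14]); the 21×24 cube at (-1.5, 9.5) contributes its full rectangle (area 504.00 mm²); Taking the union: only the 21×24 cube at (-1.5, 9.5) is present, so the union is just that shape — area = 504.00 mm². Checking containment: at z = 29.1 the cross-section extends beyond the z = 12.3 cross-section by about 504.00 mm².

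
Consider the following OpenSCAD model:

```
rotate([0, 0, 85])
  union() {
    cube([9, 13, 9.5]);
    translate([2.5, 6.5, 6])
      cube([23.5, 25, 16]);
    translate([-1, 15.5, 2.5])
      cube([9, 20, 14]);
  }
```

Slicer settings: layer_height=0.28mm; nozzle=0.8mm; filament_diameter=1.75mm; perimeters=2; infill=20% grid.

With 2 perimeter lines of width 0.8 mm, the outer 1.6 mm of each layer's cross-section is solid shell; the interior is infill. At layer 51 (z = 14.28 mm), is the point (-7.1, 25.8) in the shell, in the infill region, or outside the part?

shell

At z = 14.28 mm: the cube does not reach this height (z outside [0, 9.5]); the cube at (2.5, 6.5) is present — its section is the full 23.5×25 rectangle; the 9×20 cube at (-1, 15.5) contributes its full rectangle; Taking the union: the regions partially overlap (shared area 88.00 mm²), so overlapping operands fuse into one piece — 1 connected region; (rotated 85° about Z; rotation is an isometry so areas/perimeters/island counts are preserved). Overall, the cross-section is a single solid region. Undo the 85° rotation: the query point maps to (25.083, 9.322) in the un-rotated model frame. The nearest boundary edge runs (26.00, 31.50)→(26.00, 6.50); distance from the point to it = 0.92 mm. The point is inside the cross-section, 0.92 mm from the nearest boundary — within the 1.6 mm shell band (2 × 0.8).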